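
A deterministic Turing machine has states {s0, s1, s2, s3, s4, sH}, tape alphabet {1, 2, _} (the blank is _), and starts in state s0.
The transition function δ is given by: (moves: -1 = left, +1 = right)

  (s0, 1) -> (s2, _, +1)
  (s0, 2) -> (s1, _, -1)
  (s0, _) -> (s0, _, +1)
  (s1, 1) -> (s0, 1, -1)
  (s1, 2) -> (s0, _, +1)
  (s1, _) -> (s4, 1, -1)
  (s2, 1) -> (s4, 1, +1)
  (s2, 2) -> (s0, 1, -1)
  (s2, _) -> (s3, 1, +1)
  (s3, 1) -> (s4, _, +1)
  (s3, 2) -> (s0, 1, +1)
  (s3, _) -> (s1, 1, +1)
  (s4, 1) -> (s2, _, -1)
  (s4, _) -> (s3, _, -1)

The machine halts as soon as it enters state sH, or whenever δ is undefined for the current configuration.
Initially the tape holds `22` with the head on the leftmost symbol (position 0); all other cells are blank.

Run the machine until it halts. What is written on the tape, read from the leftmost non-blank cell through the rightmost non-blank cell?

s0 | ____[2]2   read 2 → write _, move -1, go to s1
s1 | ___[_]_2   read _ → write 1, move -1, go to s4
s4 | __[_]1_2   read _ → write _, move -1, go to s3
s3 | _[_]_1_2   read _ → write 1, move +1, go to s1
s1 | _1[_]1_2   read _ → write 1, move -1, go to s4
s4 | _[1]11_2   read 1 → write _, move -1, go to s2
s2 | [_]_11_2   read _ → write 1, move +1, go to s3
s3 | 1[_]11_2   read _ → write 1, move +1, go to s1
s1 | 11[1]1_2   read 1 → write 1, move -1, go to s0
s0 | 1[1]11_2   read 1 → write _, move +1, go to s2
s2 | 1_[1]1_2   read 1 → write 1, move +1, go to s4
s4 | 1_1[1]_2   read 1 → write _, move -1, go to s2
s2 | 1_[1]__2   read 1 → write 1, move +1, go to s4
s4 | 1_1[_]_2   read _ → write _, move -1, go to s3
s3 | 1_[1]__2   read 1 → write _, move +1, go to s4
s4 | 1__[_]_2   read _ → write _, move -1, go to s3
s3 | 1_[_]__2   read _ → write 1, move +1, go to s1
s1 | 1_1[_]_2   read _ → write 1, move -1, go to s4
s4 | 1_[1]1_2   read 1 → write _, move -1, go to s2
s2 | 1[_]_1_2   read _ → write 1, move +1, go to s3
s3 | 11[_]1_2   read _ → write 1, move +1, go to s1
s1 | 111[1]_2   read 1 → write 1, move -1, go to s0
s0 | 11[1]1_2   read 1 → write _, move +1, go to s2
s2 | 11_[1]_2   read 1 → write 1, move +1, go to s4
s4 | 11_1[_]2   read _ → write _, move -1, go to s3
s3 | 11_[1]_2   read 1 → write _, move +1, go to s4
s4 | 11__[_]2   read _ → write _, move -1, go to s3
s3 | 11_[_]_2   read _ → write 1, move +1, go to s1
s1 | 11_1[_]2   read _ → write 1, move -1, go to s4
s4 | 11_[1]12   read 1 → write _, move -1, go to s2
s2 | 11[_]_12   read _ → write 1, move +1, go to s3
s3 | 111[_]12   read _ → write 1, move +1, go to s1
s1 | 1111[1]2   read 1 → write 1, move -1, go to s0
s0 | 111[1]12   read 1 → write _, move +1, go to s2
s2 | 111_[1]2   read 1 → write 1, move +1, go to s4
s4 | 111_1[2]
The non-blank tape span at halt is 111_12.

111_12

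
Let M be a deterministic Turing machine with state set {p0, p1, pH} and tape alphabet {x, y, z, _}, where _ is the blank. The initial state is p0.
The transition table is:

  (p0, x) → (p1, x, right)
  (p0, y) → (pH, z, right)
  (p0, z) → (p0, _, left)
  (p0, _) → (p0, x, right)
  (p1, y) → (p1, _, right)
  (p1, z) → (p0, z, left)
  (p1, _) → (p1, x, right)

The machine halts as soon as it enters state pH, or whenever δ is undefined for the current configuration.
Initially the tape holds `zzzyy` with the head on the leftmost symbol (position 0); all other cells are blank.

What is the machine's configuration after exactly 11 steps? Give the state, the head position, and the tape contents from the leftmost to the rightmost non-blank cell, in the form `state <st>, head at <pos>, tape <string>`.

state p0, head at 1, tape xxxzyy

state=p0 head=0 tape=_[z]zzyy   (p0,z)→(p0,_,left)
state=p0 head=-1 tape=[_]_zzyy   (p0,_)→(p0,x,right)
state=p0 head=0 tape=x[_]zzyy   (p0,_)→(p0,x,right)
state=p0 head=1 tape=xx[z]zyy   (p0,z)→(p0,_,left)
state=p0 head=0 tape=x[x]_zyy   (p0,x)→(p1,x,right)
state=p1 head=1 tape=xx[_]zyy   (p1,_)→(p1,x,right)
state=p1 head=2 tape=xxx[z]yy   (p1,z)→(p0,z,left)
state=p0 head=1 tape=xx[x]zyy   (p0,x)→(p1,x,right)
state=p1 head=2 tape=xxx[z]yy   (p1,z)→(p0,z,left)
state=p0 head=1 tape=xx[x]zyy   (p0,x)→(p1,x,right)
state=p1 head=2 tape=xxx[z]yy   (p1,z)→(p0,z,left)
state=p0 head=1 tape=xx[x]zyy
After 11 steps: state p0, head at 1, tape xxxzyy.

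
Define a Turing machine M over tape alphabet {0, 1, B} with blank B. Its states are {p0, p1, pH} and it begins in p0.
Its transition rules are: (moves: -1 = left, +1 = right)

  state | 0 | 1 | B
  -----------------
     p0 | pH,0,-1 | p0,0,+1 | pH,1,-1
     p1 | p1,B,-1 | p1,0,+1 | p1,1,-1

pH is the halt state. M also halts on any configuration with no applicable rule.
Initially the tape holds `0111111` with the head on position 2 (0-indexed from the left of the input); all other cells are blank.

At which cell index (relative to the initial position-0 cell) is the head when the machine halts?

6

p0 | 01[1]1111B   read 1 → write 0, move +1, go to p0
p0 | 010[1]111B   read 1 → write 0, move +1, go to p0
p0 | 0100[1]11B   read 1 → write 0, move +1, go to p0
p0 | 01000[1]1B   read 1 → write 0, move +1, go to p0
p0 | 010000[1]B   read 1 → write 0, move +1, go to p0
p0 | 0100000[B]   read B → write 1, move -1, go to pH
pH | 010000[0]1
At halt the head is at cell 6.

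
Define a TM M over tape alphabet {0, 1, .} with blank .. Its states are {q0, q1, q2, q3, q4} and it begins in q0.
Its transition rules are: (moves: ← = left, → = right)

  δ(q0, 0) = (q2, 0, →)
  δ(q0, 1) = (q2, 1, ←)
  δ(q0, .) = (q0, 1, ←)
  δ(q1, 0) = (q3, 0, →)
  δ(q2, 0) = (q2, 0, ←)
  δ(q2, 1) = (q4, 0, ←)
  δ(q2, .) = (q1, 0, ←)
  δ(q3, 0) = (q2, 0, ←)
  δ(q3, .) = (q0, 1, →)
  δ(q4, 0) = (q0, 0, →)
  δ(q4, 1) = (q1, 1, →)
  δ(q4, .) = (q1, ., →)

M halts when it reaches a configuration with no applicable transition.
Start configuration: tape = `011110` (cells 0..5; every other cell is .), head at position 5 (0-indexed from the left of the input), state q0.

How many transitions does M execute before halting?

state=q0 head=5 tape=..01111[0].   (q0,0)→(q2,0,→)
state=q2 head=6 tape=..011110[.]   (q2,.)→(q1,0,←)
state=q1 head=5 tape=..01111[0]0   (q1,0)→(q3,0,→)
state=q3 head=6 tape=..011110[0]   (q3,0)→(q2,0,←)
state=q2 head=5 tape=..01111[0]0   (q2,0)→(q2,0,←)
state=q2 head=4 tape=..0111[1]00   (q2,1)→(q4,0,←)
state=q4 head=3 tape=..011[1]000   (q4,1)→(q1,1,→)
state=q1 head=4 tape=..0111[0]00   (q1,0)→(q3,0,→)
state=q3 head=5 tape=..01110[0]0   (q3,0)→(q2,0,←)
state=q2 head=4 tape=..0111[0]00   (q2,0)→(q2,0,←)
state=q2 head=3 tape=..011[1]000   (q2,1)→(q4,0,←)
state=q4 head=2 tape=..01[1]0000   (q4,1)→(q1,1,→)
state=q1 head=3 tape=..011[0]000   (q1,0)→(q3,0,→)
state=q3 head=4 tape=..0110[0]00   (q3,0)→(q2,0,←)
state=q2 head=3 tape=..011[0]000   (q2,0)→(q2,0,←)
state=q2 head=2 tape=..01[1]0000   (q2,1)→(q4,0,←)
state=q4 head=1 tape=..0[1]00000   (q4,1)→(q1,1,→)
state=q1 head=2 tape=..01[0]0000   (q1,0)→(q3,0,→)
state=q3 head=3 tape=..010[0]000   (q3,0)→(q2,0,←)
state=q2 head=2 tape=..01[0]0000   (q2,0)→(q2,0,←)
state=q2 head=1 tape=..0[1]00000   (q2,1)→(q4,0,←)
state=q4 head=0 tape=..[0]000000   (q4,0)→(q0,0,→)
state=q0 head=1 tape=..0[0]00000   (q0,0)→(q2,0,→)
state=q2 head=2 tape=..00[0]0000   (q2,0)→(q2,0,←)
state=q2 head=1 tape=..0[0]00000   (q2,0)→(q2,0,←)
state=q2 head=0 tape=..[0]000000   (q2,0)→(q2,0,←)
state=q2 head=-1 tape=.[.]0000000   (q2,.)→(q1,0,←)
state=q1 head=-2 tape=[.]00000000
M halts after 27 transitions.

27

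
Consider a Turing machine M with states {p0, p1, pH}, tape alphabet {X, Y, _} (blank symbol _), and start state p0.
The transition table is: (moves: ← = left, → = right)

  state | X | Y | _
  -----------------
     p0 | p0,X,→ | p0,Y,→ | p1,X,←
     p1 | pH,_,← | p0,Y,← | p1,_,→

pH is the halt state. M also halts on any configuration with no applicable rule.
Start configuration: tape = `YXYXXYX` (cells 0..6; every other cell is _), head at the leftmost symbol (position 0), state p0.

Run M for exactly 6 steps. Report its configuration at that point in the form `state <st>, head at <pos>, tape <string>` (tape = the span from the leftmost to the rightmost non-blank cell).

p0 | [Y]XYXXYX   read Y → write Y, move →, go to p0
p0 | Y[X]YXXYX   read X → write X, move →, go to p0
p0 | YX[Y]XXYX   read Y → write Y, move →, go to p0
p0 | YXY[X]XYX   read X → write X, move →, go to p0
p0 | YXYX[X]YX   read X → write X, move →, go to p0
p0 | YXYXX[Y]X   read Y → write Y, move →, go to p0
p0 | YXYXXY[X]
After 6 steps: state p0, head at 6, tape YXYXXYX.

state p0, head at 6, tape YXYXXYX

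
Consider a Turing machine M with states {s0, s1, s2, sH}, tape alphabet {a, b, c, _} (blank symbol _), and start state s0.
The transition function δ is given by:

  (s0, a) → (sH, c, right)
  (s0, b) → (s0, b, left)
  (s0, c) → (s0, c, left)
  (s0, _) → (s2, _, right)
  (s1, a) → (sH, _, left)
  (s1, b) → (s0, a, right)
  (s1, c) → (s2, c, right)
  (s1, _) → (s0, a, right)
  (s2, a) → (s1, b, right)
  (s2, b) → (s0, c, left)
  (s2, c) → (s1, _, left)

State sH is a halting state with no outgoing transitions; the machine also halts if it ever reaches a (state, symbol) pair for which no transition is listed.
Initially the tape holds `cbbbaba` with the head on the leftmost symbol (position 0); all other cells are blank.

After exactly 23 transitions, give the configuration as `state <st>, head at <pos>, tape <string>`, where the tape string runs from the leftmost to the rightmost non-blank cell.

state sH, head at 7, tape aaaa_bac

state=s0 head=0 tape=_[c]bbbaba_   (s0,c)→(s0,c,left)
state=s0 head=-1 tape=[_]cbbbaba_   (s0,_)→(s2,_,right)
state=s2 head=0 tape=_[c]bbbaba_   (s2,c)→(s1,_,left)
state=s1 head=-1 tape=[_]_bbbaba_   (s1,_)→(s0,a,right)
state=s0 head=0 tape=a[_]bbbaba_   (s0,_)→(s2,_,right)
state=s2 head=1 tape=a_[b]bbaba_   (s2,b)→(s0,c,left)
state=s0 head=0 tape=a[_]cbbaba_   (s0,_)→(s2,_,right)
state=s2 head=1 tape=a_[c]bbaba_   (s2,c)→(s1,_,left)
state=s1 head=0 tape=a[_]_bbaba_   (s1,_)→(s0,a,right)
state=s0 head=1 tape=aa[_]bbaba_   (s0,_)→(s2,_,right)
state=s2 head=2 tape=aa_[b]baba_   (s2,b)→(s0,c,left)
state=s0 head=1 tape=aa[_]cbaba_   (s0,_)→(s2,_,right)
state=s2 head=2 tape=aa_[c]baba_   (s2,c)→(s1,_,left)
state=s1 head=1 tape=aa[_]_baba_   (s1,_)→(s0,a,right)
state=s0 head=2 tape=aaa[_]baba_   (s0,_)→(s2,_,right)
state=s2 head=3 tape=aaa_[b]aba_   (s2,b)→(s0,c,left)
state=s0 head=2 tape=aaa[_]caba_   (s0,_)→(s2,_,right)
state=s2 head=3 tape=aaa_[c]aba_   (s2,c)→(s1,_,left)
state=s1 head=2 tape=aaa[_]_aba_   (s1,_)→(s0,a,right)
state=s0 head=3 tape=aaaa[_]aba_   (s0,_)→(s2,_,right)
state=s2 head=4 tape=aaaa_[a]ba_   (s2,a)→(s1,b,right)
state=s1 head=5 tape=aaaa_b[b]a_   (s1,b)→(s0,a,right)
state=s0 head=6 tape=aaaa_ba[a]_   (s0,a)→(sH,c,right)
state=sH head=7 tape=aaaa_bac[_]
After 23 steps: state sH, head at 7, tape aaaa_bac.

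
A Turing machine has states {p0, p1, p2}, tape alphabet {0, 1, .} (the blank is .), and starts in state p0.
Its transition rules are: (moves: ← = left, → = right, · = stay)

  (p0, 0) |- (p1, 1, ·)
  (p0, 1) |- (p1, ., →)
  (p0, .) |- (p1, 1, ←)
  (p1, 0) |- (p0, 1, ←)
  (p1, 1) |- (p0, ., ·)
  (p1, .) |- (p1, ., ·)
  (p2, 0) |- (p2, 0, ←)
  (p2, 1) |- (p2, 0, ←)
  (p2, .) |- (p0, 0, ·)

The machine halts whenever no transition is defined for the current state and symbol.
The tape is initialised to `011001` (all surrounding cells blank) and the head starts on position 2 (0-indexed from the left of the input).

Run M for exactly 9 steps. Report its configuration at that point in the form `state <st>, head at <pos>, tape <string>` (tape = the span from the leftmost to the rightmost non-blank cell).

state p1, head at -2, tape 1111101

p0 | ..01[1]001   read 1 → write ., move →, go to p1
p1 | ..01.[0]01   read 0 → write 1, move ←, go to p0
p0 | ..01[.]101   read . → write 1, move ←, go to p1
p1 | ..0[1]1101   read 1 → write ., move ·, go to p0
p0 | ..0[.]1101   read . → write 1, move ←, go to p1
p1 | ..[0]11101   read 0 → write 1, move ←, go to p0
p0 | .[.]111101   read . → write 1, move ←, go to p1
p1 | [.]1111101   read . → write ., move ·, go to p1
p1 | [.]1111101   read . → write ., move ·, go to p1
p1 | [.]1111101
After 9 steps: state p1, head at -2, tape 1111101.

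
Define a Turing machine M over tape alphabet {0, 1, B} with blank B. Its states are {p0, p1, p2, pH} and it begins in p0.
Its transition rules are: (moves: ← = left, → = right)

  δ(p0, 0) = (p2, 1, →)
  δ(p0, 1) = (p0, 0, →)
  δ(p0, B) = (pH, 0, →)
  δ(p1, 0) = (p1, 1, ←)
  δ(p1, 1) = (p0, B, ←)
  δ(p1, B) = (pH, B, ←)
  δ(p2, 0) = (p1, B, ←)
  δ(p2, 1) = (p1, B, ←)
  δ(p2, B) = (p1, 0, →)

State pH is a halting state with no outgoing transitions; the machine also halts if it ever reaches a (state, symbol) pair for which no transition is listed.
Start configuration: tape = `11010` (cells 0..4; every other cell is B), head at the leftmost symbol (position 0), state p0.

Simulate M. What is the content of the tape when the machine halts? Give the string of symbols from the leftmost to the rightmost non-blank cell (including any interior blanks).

p0 | [1]1010   read 1 → write 0, move →, go to p0
p0 | 0[1]010   read 1 → write 0, move →, go to p0
p0 | 00[0]10   read 0 → write 1, move →, go to p2
p2 | 001[1]0   read 1 → write B, move ←, go to p1
p1 | 00[1]B0   read 1 → write B, move ←, go to p0
p0 | 0[0]BB0   read 0 → write 1, move →, go to p2
p2 | 01[B]B0   read B → write 0, move →, go to p1
p1 | 010[B]0   read B → write B, move ←, go to pH
pH | 01[0]B0
The non-blank tape span at halt is 010B0.

010B0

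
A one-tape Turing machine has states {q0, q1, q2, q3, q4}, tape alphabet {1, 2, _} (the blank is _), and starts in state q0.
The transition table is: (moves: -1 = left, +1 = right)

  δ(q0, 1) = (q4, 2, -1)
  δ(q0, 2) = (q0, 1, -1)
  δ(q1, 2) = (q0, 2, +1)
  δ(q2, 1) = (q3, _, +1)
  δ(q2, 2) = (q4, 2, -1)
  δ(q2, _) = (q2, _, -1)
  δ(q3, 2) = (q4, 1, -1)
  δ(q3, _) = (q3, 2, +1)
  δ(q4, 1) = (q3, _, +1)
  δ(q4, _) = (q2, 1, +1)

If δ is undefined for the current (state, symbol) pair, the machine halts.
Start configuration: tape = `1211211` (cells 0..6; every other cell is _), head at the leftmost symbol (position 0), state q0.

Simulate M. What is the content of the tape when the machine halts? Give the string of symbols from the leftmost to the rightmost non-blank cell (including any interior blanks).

q0 | _[1]211211   read 1 → write 2, move -1, go to q4
q4 | [_]2211211   read _ → write 1, move +1, go to q2
q2 | 1[2]211211   read 2 → write 2, move -1, go to q4
q4 | [1]2211211   read 1 → write _, move +1, go to q3
q3 | _[2]211211   read 2 → write 1, move -1, go to q4
q4 | [_]1211211   read _ → write 1, move +1, go to q2
q2 | 1[1]211211   read 1 → write _, move +1, go to q3
q3 | 1_[2]11211   read 2 → write 1, move -1, go to q4
q4 | 1[_]111211   read _ → write 1, move +1, go to q2
q2 | 11[1]11211   read 1 → write _, move +1, go to q3
q3 | 11_[1]1211
The non-blank tape span at halt is 11_11211.

11_11211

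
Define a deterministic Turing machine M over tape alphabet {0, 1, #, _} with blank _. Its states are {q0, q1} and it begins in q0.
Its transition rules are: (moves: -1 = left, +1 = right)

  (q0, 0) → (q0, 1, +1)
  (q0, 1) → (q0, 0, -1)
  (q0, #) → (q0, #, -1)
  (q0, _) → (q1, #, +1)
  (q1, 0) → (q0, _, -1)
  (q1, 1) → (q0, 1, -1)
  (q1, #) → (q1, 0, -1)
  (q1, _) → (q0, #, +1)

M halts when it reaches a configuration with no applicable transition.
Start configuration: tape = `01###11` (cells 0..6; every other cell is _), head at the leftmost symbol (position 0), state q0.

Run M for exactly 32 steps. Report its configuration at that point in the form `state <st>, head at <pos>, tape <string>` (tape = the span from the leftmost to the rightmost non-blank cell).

q0 | ______[0]1###11   read 0 → write 1, move +1, go to q0
q0 | ______1[1]###11   read 1 → write 0, move -1, go to q0
q0 | ______[1]0###11   read 1 → write 0, move -1, go to q0
q0 | _____[_]00###11   read _ → write #, move +1, go to q1
q1 | _____#[0]0###11   read 0 → write _, move -1, go to q0
q0 | _____[#]_0###11   read # → write #, move -1, go to q0
q0 | ____[_]#_0###11   read _ → write #, move +1, go to q1
q1 | ____#[#]_0###11   read # → write 0, move -1, go to q1
q1 | ____[#]0_0###11   read # → write 0, move -1, go to q1
q1 | ___[_]00_0###11   read _ → write #, move +1, go to q0
q0 | ___#[0]0_0###11   read 0 → write 1, move +1, go to q0
q0 | ___#1[0]_0###11   read 0 → write 1, move +1, go to q0
q0 | ___#11[_]0###11   read _ → write #, move +1, go to q1
q1 | ___#11#[0]###11   read 0 → write _, move -1, go to q0
q0 | ___#11[#]_###11   read # → write #, move -1, go to q0
q0 | ___#1[1]#_###11   read 1 → write 0, move -1, go to q0
q0 | ___#[1]0#_###11   read 1 → write 0, move -1, go to q0
q0 | ___[#]00#_###11   read # → write #, move -1, go to q0
q0 | __[_]#00#_###11   read _ → write #, move +1, go to q1
q1 | __#[#]00#_###11   read # → write 0, move -1, go to q1
q1 | __[#]000#_###11   read # → write 0, move -1, go to q1
q1 | _[_]0000#_###11   read _ → write #, move +1, go to q0
q0 | _#[0]000#_###11   read 0 → write 1, move +1, go to q0
q0 | _#1[0]00#_###11   read 0 → write 1, move +1, go to q0
q0 | _#11[0]0#_###11   read 0 → write 1, move +1, go to q0
q0 | _#111[0]#_###11   read 0 → write 1, move +1, go to q0
q0 | _#1111[#]_###11   read # → write #, move -1, go to q0
q0 | _#111[1]#_###11   read 1 → write 0, move -1, go to q0
q0 | _#11[1]0#_###11   read 1 → write 0, move -1, go to q0
q0 | _#1[1]00#_###11   read 1 → write 0, move -1, go to q0
q0 | _#[1]000#_###11   read 1 → write 0, move -1, go to q0
q0 | _[#]0000#_###11   read # → write #, move -1, go to q0
q0 | [_]#0000#_###11
After 32 steps: state q0, head at -6, tape #0000#_###11.

state q0, head at -6, tape #0000#_###11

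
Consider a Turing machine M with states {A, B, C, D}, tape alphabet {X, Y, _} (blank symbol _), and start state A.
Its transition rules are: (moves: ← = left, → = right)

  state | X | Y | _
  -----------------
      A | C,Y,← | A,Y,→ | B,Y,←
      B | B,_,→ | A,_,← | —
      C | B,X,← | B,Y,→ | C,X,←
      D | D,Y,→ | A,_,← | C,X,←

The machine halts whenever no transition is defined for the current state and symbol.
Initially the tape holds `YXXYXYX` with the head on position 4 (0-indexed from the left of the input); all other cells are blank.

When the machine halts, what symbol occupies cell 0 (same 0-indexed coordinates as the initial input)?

_

state=A head=4 tape=__YXXY[X]YX   (A,X)→(C,Y,←)
state=C head=3 tape=__YXX[Y]YYX   (C,Y)→(B,Y,→)
state=B head=4 tape=__YXXY[Y]YX   (B,Y)→(A,_,←)
state=A head=3 tape=__YXX[Y]_YX   (A,Y)→(A,Y,→)
state=A head=4 tape=__YXXY[_]YX   (A,_)→(B,Y,←)
state=B head=3 tape=__YXX[Y]YYX   (B,Y)→(A,_,←)
state=A head=2 tape=__YX[X]_YYX   (A,X)→(C,Y,←)
state=C head=1 tape=__Y[X]Y_YYX   (C,X)→(B,X,←)
state=B head=0 tape=__[Y]XY_YYX   (B,Y)→(A,_,←)
state=A head=-1 tape=_[_]_XY_YYX   (A,_)→(B,Y,←)
state=B head=-2 tape=[_]Y_XY_YYX
Cell 0 holds _ when M halts.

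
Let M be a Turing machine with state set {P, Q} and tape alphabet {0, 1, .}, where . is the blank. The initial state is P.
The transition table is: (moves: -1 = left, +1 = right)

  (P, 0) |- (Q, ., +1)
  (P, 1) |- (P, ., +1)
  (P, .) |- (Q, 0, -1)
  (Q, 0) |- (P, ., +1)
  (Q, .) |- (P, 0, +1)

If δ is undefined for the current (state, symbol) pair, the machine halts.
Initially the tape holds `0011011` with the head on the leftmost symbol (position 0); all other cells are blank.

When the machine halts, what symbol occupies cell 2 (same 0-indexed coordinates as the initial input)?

state=P head=0 tape=[0]011011   (P,0)→(Q,.,+1)
state=Q head=1 tape=.[0]11011   (Q,0)→(P,.,+1)
state=P head=2 tape=..[1]1011   (P,1)→(P,.,+1)
state=P head=3 tape=...[1]011   (P,1)→(P,.,+1)
state=P head=4 tape=....[0]11   (P,0)→(Q,.,+1)
state=Q head=5 tape=.....[1]1
Cell 2 holds . when M halts.

.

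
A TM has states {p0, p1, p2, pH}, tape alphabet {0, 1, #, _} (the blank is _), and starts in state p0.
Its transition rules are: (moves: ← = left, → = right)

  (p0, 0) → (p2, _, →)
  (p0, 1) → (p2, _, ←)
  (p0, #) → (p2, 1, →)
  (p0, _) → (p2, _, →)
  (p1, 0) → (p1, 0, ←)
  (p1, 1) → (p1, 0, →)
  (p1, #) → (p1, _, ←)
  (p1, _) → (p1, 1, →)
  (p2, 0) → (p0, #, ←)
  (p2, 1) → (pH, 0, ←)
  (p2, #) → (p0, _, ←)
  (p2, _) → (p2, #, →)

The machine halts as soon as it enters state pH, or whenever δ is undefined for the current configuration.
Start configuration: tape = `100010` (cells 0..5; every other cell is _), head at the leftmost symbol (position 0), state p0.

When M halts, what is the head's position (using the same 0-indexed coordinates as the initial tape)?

3

state=p0 head=0 tape=__[1]00010   (p0,1)→(p2,_,←)
state=p2 head=-1 tape=_[_]_00010   (p2,_)→(p2,#,→)
state=p2 head=0 tape=_#[_]00010   (p2,_)→(p2,#,→)
state=p2 head=1 tape=_##[0]0010   (p2,0)→(p0,#,←)
state=p0 head=0 tape=_#[#]#0010   (p0,#)→(p2,1,→)
state=p2 head=1 tape=_#1[#]0010   (p2,#)→(p0,_,←)
state=p0 head=0 tape=_#[1]_0010   (p0,1)→(p2,_,←)
state=p2 head=-1 tape=_[#]__0010   (p2,#)→(p0,_,←)
state=p0 head=-2 tape=[_]___0010   (p0,_)→(p2,_,→)
state=p2 head=-1 tape=_[_]__0010   (p2,_)→(p2,#,→)
state=p2 head=0 tape=_#[_]_0010   (p2,_)→(p2,#,→)
state=p2 head=1 tape=_##[_]0010   (p2,_)→(p2,#,→)
state=p2 head=2 tape=_###[0]010   (p2,0)→(p0,#,←)
state=p0 head=1 tape=_##[#]#010   (p0,#)→(p2,1,→)
state=p2 head=2 tape=_##1[#]010   (p2,#)→(p0,_,←)
state=p0 head=1 tape=_##[1]_010   (p0,1)→(p2,_,←)
state=p2 head=0 tape=_#[#]__010   (p2,#)→(p0,_,←)
state=p0 head=-1 tape=_[#]___010   (p0,#)→(p2,1,→)
state=p2 head=0 tape=_1[_]__010   (p2,_)→(p2,#,→)
state=p2 head=1 tape=_1#[_]_010   (p2,_)→(p2,#,→)
state=p2 head=2 tape=_1##[_]010   (p2,_)→(p2,#,→)
state=p2 head=3 tape=_1###[0]10   (p2,0)→(p0,#,←)
state=p0 head=2 tape=_1##[#]#10   (p0,#)→(p2,1,→)
state=p2 head=3 tape=_1##1[#]10   (p2,#)→(p0,_,←)
state=p0 head=2 tape=_1##[1]_10   (p0,1)→(p2,_,←)
state=p2 head=1 tape=_1#[#]__10   (p2,#)→(p0,_,←)
state=p0 head=0 tape=_1[#]___10   (p0,#)→(p2,1,→)
state=p2 head=1 tape=_11[_]__10   (p2,_)→(p2,#,→)
state=p2 head=2 tape=_11#[_]_10   (p2,_)→(p2,#,→)
state=p2 head=3 tape=_11##[_]10   (p2,_)→(p2,#,→)
state=p2 head=4 tape=_11###[1]0   (p2,1)→(pH,0,←)
state=pH head=3 tape=_11##[#]00
At halt the head is at cell 3.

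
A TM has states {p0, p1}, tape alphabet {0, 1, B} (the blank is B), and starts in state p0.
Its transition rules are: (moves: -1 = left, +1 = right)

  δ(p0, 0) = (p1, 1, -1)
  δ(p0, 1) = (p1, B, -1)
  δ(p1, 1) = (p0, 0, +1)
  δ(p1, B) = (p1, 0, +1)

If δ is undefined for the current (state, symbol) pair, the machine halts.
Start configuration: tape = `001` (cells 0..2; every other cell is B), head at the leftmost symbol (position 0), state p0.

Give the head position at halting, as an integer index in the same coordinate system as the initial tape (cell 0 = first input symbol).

p0 | B[0]01   read 0 → write 1, move -1, go to p1
p1 | [B]101   read B → write 0, move +1, go to p1
p1 | 0[1]01   read 1 → write 0, move +1, go to p0
p0 | 00[0]1   read 0 → write 1, move -1, go to p1
p1 | 0[0]11
At halt the head is at cell 0.

0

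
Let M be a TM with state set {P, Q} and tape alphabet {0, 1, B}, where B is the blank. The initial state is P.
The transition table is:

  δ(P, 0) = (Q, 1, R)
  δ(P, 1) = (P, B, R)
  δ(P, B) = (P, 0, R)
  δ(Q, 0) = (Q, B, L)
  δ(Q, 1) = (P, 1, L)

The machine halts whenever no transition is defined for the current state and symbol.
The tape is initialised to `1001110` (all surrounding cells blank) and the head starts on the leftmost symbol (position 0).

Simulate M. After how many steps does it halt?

11

state=P head=0 tape=[1]001110B   (P,1)→(P,B,R)
state=P head=1 tape=B[0]01110B   (P,0)→(Q,1,R)
state=Q head=2 tape=B1[0]1110B   (Q,0)→(Q,B,L)
state=Q head=1 tape=B[1]B1110B   (Q,1)→(P,1,L)
state=P head=0 tape=[B]1B1110B   (P,B)→(P,0,R)
state=P head=1 tape=0[1]B1110B   (P,1)→(P,B,R)
state=P head=2 tape=0B[B]1110B   (P,B)→(P,0,R)
state=P head=3 tape=0B0[1]110B   (P,1)→(P,B,R)
state=P head=4 tape=0B0B[1]10B   (P,1)→(P,B,R)
state=P head=5 tape=0B0BB[1]0B   (P,1)→(P,B,R)
state=P head=6 tape=0B0BBB[0]B   (P,0)→(Q,1,R)
state=Q head=7 tape=0B0BBB1[B]
M halts after 11 transitions.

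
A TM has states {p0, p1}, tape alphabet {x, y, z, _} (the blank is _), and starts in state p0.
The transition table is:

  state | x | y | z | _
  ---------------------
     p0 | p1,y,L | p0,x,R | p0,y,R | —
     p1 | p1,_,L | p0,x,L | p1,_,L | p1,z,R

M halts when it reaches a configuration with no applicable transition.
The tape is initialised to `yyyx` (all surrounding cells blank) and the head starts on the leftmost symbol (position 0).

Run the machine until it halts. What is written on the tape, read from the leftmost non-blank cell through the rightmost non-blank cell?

state=p0 head=0 tape=__[y]yyx   (p0,y)→(p0,x,R)
state=p0 head=1 tape=__x[y]yx   (p0,y)→(p0,x,R)
state=p0 head=2 tape=__xx[y]x   (p0,y)→(p0,x,R)
state=p0 head=3 tape=__xxx[x]   (p0,x)→(p1,y,L)
state=p1 head=2 tape=__xx[x]y   (p1,x)→(p1,_,L)
state=p1 head=1 tape=__x[x]_y   (p1,x)→(p1,_,L)
state=p1 head=0 tape=__[x]__y   (p1,x)→(p1,_,L)
state=p1 head=-1 tape=_[_]___y   (p1,_)→(p1,z,R)
state=p1 head=0 tape=_z[_]__y   (p1,_)→(p1,z,R)
state=p1 head=1 tape=_zz[_]_y   (p1,_)→(p1,z,R)
state=p1 head=2 tape=_zzz[_]y   (p1,_)→(p1,z,R)
state=p1 head=3 tape=_zzzz[y]   (p1,y)→(p0,x,L)
state=p0 head=2 tape=_zzz[z]x   (p0,z)→(p0,y,R)
state=p0 head=3 tape=_zzzy[x]   (p0,x)→(p1,y,L)
state=p1 head=2 tape=_zzz[y]y   (p1,y)→(p0,x,L)
state=p0 head=1 tape=_zz[z]xy   (p0,z)→(p0,y,R)
state=p0 head=2 tape=_zzy[x]y   (p0,x)→(p1,y,L)
state=p1 head=1 tape=_zz[y]yy   (p1,y)→(p0,x,L)
state=p0 head=0 tape=_z[z]xyy   (p0,z)→(p0,y,R)
state=p0 head=1 tape=_zy[x]yy   (p0,x)→(p1,y,L)
state=p1 head=0 tape=_z[y]yyy   (p1,y)→(p0,x,L)
state=p0 head=-1 tape=_[z]xyyy   (p0,z)→(p0,y,R)
state=p0 head=0 tape=_y[x]yyy   (p0,x)→(p1,y,L)
state=p1 head=-1 tape=_[y]yyyy   (p1,y)→(p0,x,L)
state=p0 head=-2 tape=[_]xyyyy
The non-blank tape span at halt is xyyyy.

xyyyy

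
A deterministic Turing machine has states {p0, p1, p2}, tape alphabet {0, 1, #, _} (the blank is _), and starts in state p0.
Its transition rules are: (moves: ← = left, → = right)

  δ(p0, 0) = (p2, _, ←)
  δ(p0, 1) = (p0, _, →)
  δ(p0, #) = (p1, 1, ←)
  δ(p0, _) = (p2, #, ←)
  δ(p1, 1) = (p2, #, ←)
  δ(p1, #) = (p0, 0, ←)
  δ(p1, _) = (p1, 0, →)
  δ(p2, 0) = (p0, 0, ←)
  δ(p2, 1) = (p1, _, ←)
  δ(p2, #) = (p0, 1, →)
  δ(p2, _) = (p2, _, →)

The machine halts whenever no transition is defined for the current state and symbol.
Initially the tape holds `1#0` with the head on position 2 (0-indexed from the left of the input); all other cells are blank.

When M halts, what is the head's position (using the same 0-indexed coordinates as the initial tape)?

1

state=p0 head=2 tape=___1#[0]   (p0,0)→(p2,_,←)
state=p2 head=1 tape=___1[#]_   (p2,#)→(p0,1,→)
state=p0 head=2 tape=___11[_]   (p0,_)→(p2,#,←)
state=p2 head=1 tape=___1[1]#   (p2,1)→(p1,_,←)
state=p1 head=0 tape=___[1]_#   (p1,1)→(p2,#,←)
state=p2 head=-1 tape=__[_]#_#   (p2,_)→(p2,_,→)
state=p2 head=0 tape=___[#]_#   (p2,#)→(p0,1,→)
state=p0 head=1 tape=___1[_]#   (p0,_)→(p2,#,←)
state=p2 head=0 tape=___[1]##   (p2,1)→(p1,_,←)
state=p1 head=-1 tape=__[_]_##   (p1,_)→(p1,0,→)
state=p1 head=0 tape=__0[_]##   (p1,_)→(p1,0,→)
state=p1 head=1 tape=__00[#]#   (p1,#)→(p0,0,←)
state=p0 head=0 tape=__0[0]0#   (p0,0)→(p2,_,←)
state=p2 head=-1 tape=__[0]_0#   (p2,0)→(p0,0,←)
state=p0 head=-2 tape=_[_]0_0#   (p0,_)→(p2,#,←)
state=p2 head=-3 tape=[_]#0_0#   (p2,_)→(p2,_,→)
state=p2 head=-2 tape=_[#]0_0#   (p2,#)→(p0,1,→)
state=p0 head=-1 tape=_1[0]_0#   (p0,0)→(p2,_,←)
state=p2 head=-2 tape=_[1]__0#   (p2,1)→(p1,_,←)
state=p1 head=-3 tape=[_]___0#   (p1,_)→(p1,0,→)
state=p1 head=-2 tape=0[_]__0#   (p1,_)→(p1,0,→)
state=p1 head=-1 tape=00[_]_0#   (p1,_)→(p1,0,→)
state=p1 head=0 tape=000[_]0#   (p1,_)→(p1,0,→)
state=p1 head=1 tape=0000[0]#
At halt the head is at cell 1.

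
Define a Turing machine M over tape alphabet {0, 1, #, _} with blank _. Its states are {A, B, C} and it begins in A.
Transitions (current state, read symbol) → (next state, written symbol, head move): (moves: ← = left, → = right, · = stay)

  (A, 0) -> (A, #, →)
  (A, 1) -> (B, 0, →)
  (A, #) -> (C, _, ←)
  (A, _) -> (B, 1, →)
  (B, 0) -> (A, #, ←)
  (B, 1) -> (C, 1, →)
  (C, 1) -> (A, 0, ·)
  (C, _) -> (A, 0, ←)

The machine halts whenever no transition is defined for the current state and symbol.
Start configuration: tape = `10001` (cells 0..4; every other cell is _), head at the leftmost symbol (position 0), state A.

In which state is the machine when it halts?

C

state=A head=0 tape=[1]0001   (A,1)→(B,0,→)
state=B head=1 tape=0[0]001   (B,0)→(A,#,←)
state=A head=0 tape=[0]#001   (A,0)→(A,#,→)
state=A head=1 tape=#[#]001   (A,#)→(C,_,←)
state=C head=0 tape=[#]_001
No transition is defined for (C, #); M halts in state C.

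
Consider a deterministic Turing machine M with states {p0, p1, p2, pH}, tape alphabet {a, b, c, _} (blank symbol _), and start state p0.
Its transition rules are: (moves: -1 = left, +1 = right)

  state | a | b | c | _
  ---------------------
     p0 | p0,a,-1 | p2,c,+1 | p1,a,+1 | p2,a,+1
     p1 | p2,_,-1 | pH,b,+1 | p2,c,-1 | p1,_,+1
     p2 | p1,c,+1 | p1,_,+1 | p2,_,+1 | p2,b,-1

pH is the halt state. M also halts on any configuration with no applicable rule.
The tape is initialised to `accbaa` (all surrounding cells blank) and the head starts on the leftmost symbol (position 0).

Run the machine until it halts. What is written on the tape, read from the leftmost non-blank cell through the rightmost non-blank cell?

state=p0 head=0 tape=_[a]ccbaa   (p0,a)→(p0,a,-1)
state=p0 head=-1 tape=[_]accbaa   (p0,_)→(p2,a,+1)
state=p2 head=0 tape=a[a]ccbaa   (p2,a)→(p1,c,+1)
state=p1 head=1 tape=ac[c]cbaa   (p1,c)→(p2,c,-1)
state=p2 head=0 tape=a[c]ccbaa   (p2,c)→(p2,_,+1)
state=p2 head=1 tape=a_[c]cbaa   (p2,c)→(p2,_,+1)
state=p2 head=2 tape=a__[c]baa   (p2,c)→(p2,_,+1)
state=p2 head=3 tape=a___[b]aa   (p2,b)→(p1,_,+1)
state=p1 head=4 tape=a____[a]a   (p1,a)→(p2,_,-1)
state=p2 head=3 tape=a___[_]_a   (p2,_)→(p2,b,-1)
state=p2 head=2 tape=a__[_]b_a   (p2,_)→(p2,b,-1)
state=p2 head=1 tape=a_[_]bb_a   (p2,_)→(p2,b,-1)
state=p2 head=0 tape=a[_]bbb_a   (p2,_)→(p2,b,-1)
state=p2 head=-1 tape=[a]bbbb_a   (p2,a)→(p1,c,+1)
state=p1 head=0 tape=c[b]bbb_a   (p1,b)→(pH,b,+1)
state=pH head=1 tape=cb[b]bb_a
The non-blank tape span at halt is cbbbb_a.

cbbbb_a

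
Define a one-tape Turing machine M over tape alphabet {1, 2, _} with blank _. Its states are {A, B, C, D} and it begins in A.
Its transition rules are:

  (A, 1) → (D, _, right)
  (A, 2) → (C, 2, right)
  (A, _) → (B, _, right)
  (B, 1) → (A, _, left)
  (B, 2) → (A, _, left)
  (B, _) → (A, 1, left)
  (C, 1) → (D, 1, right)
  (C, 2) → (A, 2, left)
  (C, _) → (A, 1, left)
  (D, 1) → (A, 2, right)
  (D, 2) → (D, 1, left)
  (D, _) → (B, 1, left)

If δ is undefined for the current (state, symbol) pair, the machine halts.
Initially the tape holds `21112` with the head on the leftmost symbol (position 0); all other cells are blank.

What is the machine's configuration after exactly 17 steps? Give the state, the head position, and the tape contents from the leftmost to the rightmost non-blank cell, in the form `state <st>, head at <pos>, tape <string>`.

state=A head=0 tape=[2]1112__   (A,2)→(C,2,right)
state=C head=1 tape=2[1]112__   (C,1)→(D,1,right)
state=D head=2 tape=21[1]12__   (D,1)→(A,2,right)
state=A head=3 tape=212[1]2__   (A,1)→(D,_,right)
state=D head=4 tape=212_[2]__   (D,2)→(D,1,left)
state=D head=3 tape=212[_]1__   (D,_)→(B,1,left)
state=B head=2 tape=21[2]11__   (B,2)→(A,_,left)
state=A head=1 tape=2[1]_11__   (A,1)→(D,_,right)
state=D head=2 tape=2_[_]11__   (D,_)→(B,1,left)
state=B head=1 tape=2[_]111__   (B,_)→(A,1,left)
state=A head=0 tape=[2]1111__   (A,2)→(C,2,right)
state=C head=1 tape=2[1]111__   (C,1)→(D,1,right)
state=D head=2 tape=21[1]11__   (D,1)→(A,2,right)
state=A head=3 tape=212[1]1__   (A,1)→(D,_,right)
state=D head=4 tape=212_[1]__   (D,1)→(A,2,right)
state=A head=5 tape=212_2[_]_   (A,_)→(B,_,right)
state=B head=6 tape=212_2_[_]   (B,_)→(A,1,left)
state=A head=5 tape=212_2[_]1
After 17 steps: state A, head at 5, tape 212_2_1.

state A, head at 5, tape 212_2_1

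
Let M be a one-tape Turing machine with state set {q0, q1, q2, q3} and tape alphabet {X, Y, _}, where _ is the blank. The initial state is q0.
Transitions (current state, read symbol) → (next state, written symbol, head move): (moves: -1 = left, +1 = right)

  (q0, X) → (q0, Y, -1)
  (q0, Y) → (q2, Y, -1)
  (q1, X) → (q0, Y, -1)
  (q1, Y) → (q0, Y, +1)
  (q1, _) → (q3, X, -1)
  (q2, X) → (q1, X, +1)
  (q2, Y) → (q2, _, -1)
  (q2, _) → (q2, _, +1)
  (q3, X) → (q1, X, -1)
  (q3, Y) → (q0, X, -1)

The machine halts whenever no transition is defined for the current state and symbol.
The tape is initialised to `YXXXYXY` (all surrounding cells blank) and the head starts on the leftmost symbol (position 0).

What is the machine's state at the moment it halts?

state=q0 head=0 tape=_[Y]XXXYXY   (q0,Y)→(q2,Y,-1)
state=q2 head=-1 tape=[_]YXXXYXY   (q2,_)→(q2,_,+1)
state=q2 head=0 tape=_[Y]XXXYXY   (q2,Y)→(q2,_,-1)
state=q2 head=-1 tape=[_]_XXXYXY   (q2,_)→(q2,_,+1)
state=q2 head=0 tape=_[_]XXXYXY   (q2,_)→(q2,_,+1)
state=q2 head=1 tape=__[X]XXYXY   (q2,X)→(q1,X,+1)
state=q1 head=2 tape=__X[X]XYXY   (q1,X)→(q0,Y,-1)
state=q0 head=1 tape=__[X]YXYXY   (q0,X)→(q0,Y,-1)
state=q0 head=0 tape=_[_]YYXYXY
No transition is defined for (q0, _); M halts in state q0.

q0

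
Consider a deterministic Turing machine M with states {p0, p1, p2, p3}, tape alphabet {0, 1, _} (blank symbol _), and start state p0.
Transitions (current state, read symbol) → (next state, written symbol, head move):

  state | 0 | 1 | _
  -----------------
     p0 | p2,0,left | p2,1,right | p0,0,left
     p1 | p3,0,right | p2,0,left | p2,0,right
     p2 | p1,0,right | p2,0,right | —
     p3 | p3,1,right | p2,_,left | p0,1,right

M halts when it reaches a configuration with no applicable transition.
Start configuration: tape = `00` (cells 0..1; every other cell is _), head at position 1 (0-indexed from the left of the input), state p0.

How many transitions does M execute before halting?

state=p0 head=1 tape=0[0]____   (p0,0)→(p2,0,left)
state=p2 head=0 tape=[0]0____   (p2,0)→(p1,0,right)
state=p1 head=1 tape=0[0]____   (p1,0)→(p3,0,right)
state=p3 head=2 tape=00[_]___   (p3,_)→(p0,1,right)
state=p0 head=3 tape=001[_]__   (p0,_)→(p0,0,left)
state=p0 head=2 tape=00[1]0__   (p0,1)→(p2,1,right)
state=p2 head=3 tape=001[0]__   (p2,0)→(p1,0,right)
state=p1 head=4 tape=0010[_]_   (p1,_)→(p2,0,right)
state=p2 head=5 tape=00100[_]
M halts after 8 transitions.

8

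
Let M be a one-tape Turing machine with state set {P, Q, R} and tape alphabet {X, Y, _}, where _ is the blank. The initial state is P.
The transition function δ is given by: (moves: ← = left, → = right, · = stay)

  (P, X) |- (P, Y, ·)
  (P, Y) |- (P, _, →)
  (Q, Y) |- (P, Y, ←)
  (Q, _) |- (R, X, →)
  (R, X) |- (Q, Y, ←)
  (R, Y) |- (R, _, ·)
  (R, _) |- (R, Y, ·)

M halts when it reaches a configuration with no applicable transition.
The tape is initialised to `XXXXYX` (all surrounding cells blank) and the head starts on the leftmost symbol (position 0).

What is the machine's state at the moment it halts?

P

P | [X]XXXYX_   read X → write Y, move ·, go to P
P | [Y]XXXYX_   read Y → write _, move →, go to P
P | _[X]XXYX_   read X → write Y, move ·, go to P
P | _[Y]XXYX_   read Y → write _, move →, go to P
P | __[X]XYX_   read X → write Y, move ·, go to P
P | __[Y]XYX_   read Y → write _, move →, go to P
P | ___[X]YX_   read X → write Y, move ·, go to P
P | ___[Y]YX_   read Y → write _, move →, go to P
P | ____[Y]X_   read Y → write _, move →, go to P
P | _____[X]_   read X → write Y, move ·, go to P
P | _____[Y]_   read Y → write _, move →, go to P
P | ______[_]
No transition is defined for (P, _); M halts in state P.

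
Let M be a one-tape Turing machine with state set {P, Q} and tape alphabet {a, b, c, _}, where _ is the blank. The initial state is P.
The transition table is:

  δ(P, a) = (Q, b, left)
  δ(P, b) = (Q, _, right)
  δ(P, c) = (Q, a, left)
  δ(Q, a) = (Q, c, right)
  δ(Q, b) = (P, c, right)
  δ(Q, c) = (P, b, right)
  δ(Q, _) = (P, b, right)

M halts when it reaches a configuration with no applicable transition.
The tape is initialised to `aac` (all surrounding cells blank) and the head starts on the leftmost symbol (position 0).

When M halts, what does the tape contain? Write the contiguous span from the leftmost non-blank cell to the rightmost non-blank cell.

b_cb

state=P head=0 tape=_[a]ac_   (P,a)→(Q,b,left)
state=Q head=-1 tape=[_]bac_   (Q,_)→(P,b,right)
state=P head=0 tape=b[b]ac_   (P,b)→(Q,_,right)
state=Q head=1 tape=b_[a]c_   (Q,a)→(Q,c,right)
state=Q head=2 tape=b_c[c]_   (Q,c)→(P,b,right)
state=P head=3 tape=b_cb[_]
The non-blank tape span at halt is b_cb.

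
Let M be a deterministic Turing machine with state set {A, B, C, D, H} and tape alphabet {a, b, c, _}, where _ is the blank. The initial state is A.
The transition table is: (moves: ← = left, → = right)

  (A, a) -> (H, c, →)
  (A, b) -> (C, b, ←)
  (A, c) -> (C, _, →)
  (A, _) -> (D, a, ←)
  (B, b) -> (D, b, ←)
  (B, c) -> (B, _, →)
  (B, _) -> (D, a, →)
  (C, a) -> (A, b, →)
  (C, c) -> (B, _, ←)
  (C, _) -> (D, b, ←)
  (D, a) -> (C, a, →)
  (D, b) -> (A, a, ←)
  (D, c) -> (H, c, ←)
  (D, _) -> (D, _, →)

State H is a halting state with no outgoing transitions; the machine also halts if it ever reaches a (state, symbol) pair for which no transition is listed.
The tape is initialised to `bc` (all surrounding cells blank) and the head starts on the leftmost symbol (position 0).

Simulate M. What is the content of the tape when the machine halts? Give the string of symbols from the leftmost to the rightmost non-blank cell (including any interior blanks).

abbc

A | ___[b]c   read b → write b, move ←, go to C
C | __[_]bc   read _ → write b, move ←, go to D
D | _[_]bbc   read _ → write _, move →, go to D
D | __[b]bc   read b → write a, move ←, go to A
A | _[_]abc   read _ → write a, move ←, go to D
D | [_]aabc   read _ → write _, move →, go to D
D | _[a]abc   read a → write a, move →, go to C
C | _a[a]bc   read a → write b, move →, go to A
A | _ab[b]c   read b → write b, move ←, go to C
C | _a[b]bc
The non-blank tape span at halt is abbc.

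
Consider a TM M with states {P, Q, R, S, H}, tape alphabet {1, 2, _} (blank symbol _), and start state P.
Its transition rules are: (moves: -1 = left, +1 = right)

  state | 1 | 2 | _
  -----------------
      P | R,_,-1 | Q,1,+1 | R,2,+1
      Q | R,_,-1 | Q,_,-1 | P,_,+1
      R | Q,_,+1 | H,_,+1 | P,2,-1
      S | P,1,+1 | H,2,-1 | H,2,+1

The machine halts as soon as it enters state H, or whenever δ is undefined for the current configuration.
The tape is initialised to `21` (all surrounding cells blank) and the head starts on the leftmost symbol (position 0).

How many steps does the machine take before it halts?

12

P | [2]1__   read 2 → write 1, move +1, go to Q
Q | 1[1]__   read 1 → write _, move -1, go to R
R | [1]___   read 1 → write _, move +1, go to Q
Q | _[_]__   read _ → write _, move +1, go to P
P | __[_]_   read _ → write 2, move +1, go to R
R | __2[_]   read _ → write 2, move -1, go to P
P | __[2]2   read 2 → write 1, move +1, go to Q
Q | __1[2]   read 2 → write _, move -1, go to Q
Q | __[1]_   read 1 → write _, move -1, go to R
R | _[_]__   read _ → write 2, move -1, go to P
P | [_]2__   read _ → write 2, move +1, go to R
R | 2[2]__   read 2 → write _, move +1, go to H
H | 2_[_]_
M halts after 12 transitions.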